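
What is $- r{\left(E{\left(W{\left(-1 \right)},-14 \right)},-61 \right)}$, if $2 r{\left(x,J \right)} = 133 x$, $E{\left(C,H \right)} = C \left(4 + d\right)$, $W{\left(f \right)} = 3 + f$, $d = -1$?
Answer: $-399$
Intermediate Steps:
$E{\left(C,H \right)} = 3 C$ ($E{\left(C,H \right)} = C \left(4 - 1\right) = C 3 = 3 C$)
$r{\left(x,J \right)} = \frac{133 x}{2}$
$- r{\left(E{\left(W{\left(-1 \right)},-14 \right)},-61 \right)} = - \frac{133 \cdot 3 \left(3 - 1\right)}{2} = - \frac{133 \cdot 3 \cdot 2}{2} = - \frac{133 \cdot 6}{2} = \left(-1\right) 399 = -399$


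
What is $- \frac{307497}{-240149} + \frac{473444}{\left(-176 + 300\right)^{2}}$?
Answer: $\frac{29606294257}{923132756} \approx 32.072$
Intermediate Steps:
$- \frac{307497}{-240149} + \frac{473444}{\left(-176 + 300\right)^{2}} = \left(-307497\right) \left(- \frac{1}{240149}\right) + \frac{473444}{124^{2}} = \frac{307497}{240149} + \frac{473444}{15376} = \frac{307497}{240149} + 473444 \cdot \frac{1}{15376} = \frac{307497}{240149} + \frac{118361}{3844} = \frac{29606294257}{923132756}$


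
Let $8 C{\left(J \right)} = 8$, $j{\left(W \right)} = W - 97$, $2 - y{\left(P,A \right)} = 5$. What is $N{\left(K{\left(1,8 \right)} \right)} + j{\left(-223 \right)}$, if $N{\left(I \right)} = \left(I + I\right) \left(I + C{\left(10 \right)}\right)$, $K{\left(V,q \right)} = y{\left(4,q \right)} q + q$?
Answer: $160$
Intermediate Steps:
$y{\left(P,A \right)} = -3$ ($y{\left(P,A \right)} = 2 - 5 = -3$)
$j{\left(W \right)} = -97 + W$ ($j{\left(W \right)} = W - 97 = -97 + W$)
$K{\left(V,q \right)} = - 2 q$ ($K{\left(V,q \right)} = - 3 q + q = - 2 q$)
$C{\left(J \right)} = 1$ ($C{\left(J \right)} = \frac{1}{8} \cdot 8 = 1$)
$N{\left(I \right)} = 2 I \left(1 + I\right)$ ($N{\left(I \right)} = \left(I + I\right) \left(I + 1\right) = 2 I \left(1 + I\right)$)
$N{\left(K{\left(1,8 \right)} \right)} + j{\left(-223 \right)} = 2 \left(\left(-2\right) 8\right) \left(1 - 16\right) - 320 = 2 \left(-16\right) \left(1 - 16\right) - 320 = 2 \left(-16\right) \left(-15\right) - 320 = 480 - 320 = 160$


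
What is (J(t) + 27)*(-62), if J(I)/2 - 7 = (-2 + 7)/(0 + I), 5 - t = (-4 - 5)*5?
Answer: -12772/5 ≈ -2554.4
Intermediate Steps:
t = 50 (t = 5 - (-4 - 5)*5 = 5 - (-9)*5 = 5 - 1*(-45) = 5 + 45 = 50)
J(I) = 14 + 10/I (J(I) = 14 + 2*((-2 + 7)/(0 + I)) = 14 + 2*(5/I) = 14 + 10/I)
(J(t) + 27)*(-62) = ((14 + 10/50) + 27)*(-62) = ((14 + 10*(1/50)) + 27)*(-62) = ((14 + ⅕) + 27)*(-62) = (71/5 + 27)*(-62) = (206/5)*(-62) = -12772/5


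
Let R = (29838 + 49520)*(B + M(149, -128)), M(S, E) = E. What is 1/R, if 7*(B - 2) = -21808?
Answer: -7/1800633020 ≈ -3.8875e-9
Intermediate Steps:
B = -21794/7 (B = 2 + (1/7)*(-21808) = 2 - 21808/7 = -21794/7 ≈ -3113.4)
R = -1800633020/7 (R = (29838 + 49520)*(-21794/7 - 128) = 79358*(-22690/7) = -1800633020/7 ≈ -2.5723e+8)
1/R = 1/(-1800633020/7) = -7/1800633020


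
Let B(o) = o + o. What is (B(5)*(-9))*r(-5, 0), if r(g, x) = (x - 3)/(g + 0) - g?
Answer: -504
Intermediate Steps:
r(g, x) = -g + (-3 + x)/g (r(g, x) = (-3 + x)/g - g = -g + (-3 + x)/g)
B(o) = 2*o
(B(5)*(-9))*r(-5, 0) = ((2*5)*(-9))*((-3 + 0 - 1*(-5)²)/(-5)) = (10*(-9))*(-(-3 + 0 - 1*25)/5) = -(-18)*(-3 + 0 - 25) = -(-18)*(-28) = -90*28/5 = -504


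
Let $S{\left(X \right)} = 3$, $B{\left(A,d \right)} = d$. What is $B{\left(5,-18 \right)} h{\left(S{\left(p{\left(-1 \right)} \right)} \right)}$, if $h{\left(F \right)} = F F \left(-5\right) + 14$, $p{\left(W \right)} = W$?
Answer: $558$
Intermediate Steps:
$h{\left(F \right)} = 14 - 5 F^{2}$ ($h{\left(F \right)} = F^{2} \left(-5\right) + 14 = - 5 F^{2} + 14 = 14 - 5 F^{2}$)
$B{\left(5,-18 \right)} h{\left(S{\left(p{\left(-1 \right)} \right)} \right)} = - 18 \left(14 - 5 \cdot 3^{2}\right) = - 18 \left(14 - 45\right) = \left(-18\right) \left(-31\right) = 558$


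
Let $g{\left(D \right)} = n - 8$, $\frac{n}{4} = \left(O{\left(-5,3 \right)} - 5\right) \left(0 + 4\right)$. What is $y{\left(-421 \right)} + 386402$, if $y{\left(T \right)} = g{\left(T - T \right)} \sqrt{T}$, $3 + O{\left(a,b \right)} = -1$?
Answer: $386402 - 152 i \sqrt{421} \approx 3.864 \cdot 10^{5} - 3118.8 i$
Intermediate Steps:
$O{\left(a,b \right)} = -4$ ($O{\left(a,b \right)} = -3 - 1 = -4$)
$n = -144$ ($n = 4 \left(-4 - 5\right) \left(0 + 4\right) = 4 \left(\left(-9\right) 4\right) = 4 \left(-36\right) = -144$)
$g{\left(D \right)} = -152$ ($g{\left(D \right)} = -144 - 8 = -152$)
$y{\left(T \right)} = - 152 \sqrt{T}$
$y{\left(-421 \right)} + 386402 = - 152 \sqrt{-421} + 386402 = - 152 i \sqrt{421} + 386402 = 386402 - 152 i \sqrt{421}$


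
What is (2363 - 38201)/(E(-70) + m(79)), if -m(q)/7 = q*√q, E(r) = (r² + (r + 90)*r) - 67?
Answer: 20505309/2062237 + 3303069*√79/2062237 ≈ 24.179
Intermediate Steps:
E(r) = -67 + r² + r*(90 + r) (E(r) = (r² + (90 + r)*r) - 67 = (r² + r*(90 + r)) - 67 = -67 + r² + r*(90 + r))
m(q) = -7*q^(3/2) (m(q) = -7*q*√q = -7*q^(3/2))
(2363 - 38201)/(E(-70) + m(79)) = (2363 - 38201)/((-67 + 2*(-70)² + 90*(-70)) - 553*√79) = -35838/((-67 + 2*4900 - 6300) - 553*√79) = -35838/((-67 + 9800 - 6300) - 553*√79) = -35838/(3433 - 553*√79)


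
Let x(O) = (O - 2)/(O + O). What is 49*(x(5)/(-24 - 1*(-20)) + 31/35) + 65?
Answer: 4189/40 ≈ 104.72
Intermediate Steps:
x(O) = (-2 + O)/(2*O) (x(O) = (-2 + O)/((2*O)) = (-2 + O)*(1/(2*O)) = (-2 + O)/(2*O))
49*(x(5)/(-24 - 1*(-20)) + 31/35) + 65 = 49*(((½)*(-2 + 5)/5)/(-24 - 1*(-20)) + 31/35) + 65 = 49*(((½)*(⅕)*3)/(-24 + 20) + 31*(1/35)) + 65 = 49*((3/10)/(-4) + 31/35) + 65 = 49*((3/10)*(-¼) + 31/35) + 65 = 49*(-3/40 + 31/35) + 65 = 49*(227/280) + 65 = 1589/40 + 65 = 4189/40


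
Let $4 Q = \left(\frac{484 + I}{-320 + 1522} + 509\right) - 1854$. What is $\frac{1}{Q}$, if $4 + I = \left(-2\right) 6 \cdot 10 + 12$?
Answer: $- \frac{2404}{808159} \approx -0.0029747$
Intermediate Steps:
$I = -112$ ($I = -4 + \left(\left(-2\right) 6 \cdot 10 + 12\right) = -4 + \left(\left(-12\right) 10 + 12\right) = -4 + \left(-120 + 12\right) = -4 - 108 = -112$)
$Q = - \frac{808159}{2404}$ ($Q = \frac{\left(\frac{484 - 112}{-320 + 1522} + 509\right) - 1854}{4} = \frac{\left(\frac{372}{1202} + 509\right) - 1854}{4} = \frac{\left(372 \cdot \frac{1}{1202} + 509\right) - 1854}{4} = \frac{\left(\frac{186}{601} + 509\right) - 1854}{4} = \frac{\frac{306095}{601} - 1854}{4} = \frac{1}{4} \left(- \frac{808159}{601}\right) = - \frac{808159}{2404} \approx -336.17$)
$\frac{1}{Q} = \frac{1}{- \frac{808159}{2404}} = - \frac{2404}{808159}$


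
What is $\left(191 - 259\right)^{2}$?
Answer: $4624$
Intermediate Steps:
$\left(191 - 259\right)^{2} = \left(-68\right)^{2} = 4624$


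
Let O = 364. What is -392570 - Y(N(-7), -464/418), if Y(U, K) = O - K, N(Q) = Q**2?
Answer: -82123438/209 ≈ -3.9294e+5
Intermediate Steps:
Y(U, K) = 364 - K
-392570 - Y(N(-7), -464/418) = -392570 - (364 - (-464)/418) = -392570 - (364 - 1*(-232/209)) = -392570 - (364 + 232/209) = -392570 - 1*76308/209 = -392570 - 76308/209 = -82123438/209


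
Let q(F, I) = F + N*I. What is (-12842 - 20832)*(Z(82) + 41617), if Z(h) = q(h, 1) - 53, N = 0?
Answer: -1402387404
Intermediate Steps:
q(F, I) = F (q(F, I) = F + 0*I = F + 0 = F)
Z(h) = -53 + h (Z(h) = h - 53 = -53 + h)
(-12842 - 20832)*(Z(82) + 41617) = (-12842 - 20832)*((-53 + 82) + 41617) = -33674*(29 + 41617) = -33674*41646 = -1402387404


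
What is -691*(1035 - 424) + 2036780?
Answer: 1614579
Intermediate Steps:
-691*(1035 - 424) + 2036780 = -691*611 + 2036780 = -422201 + 2036780 = 1614579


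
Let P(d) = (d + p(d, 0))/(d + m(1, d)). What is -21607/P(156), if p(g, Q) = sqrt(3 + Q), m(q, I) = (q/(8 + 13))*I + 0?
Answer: -1285357216/56777 + 24718408*sqrt(3)/170331 ≈ -22387.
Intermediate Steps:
m(q, I) = I*q/21 (m(q, I) = (q/21)*I + 0 = I*q/21 + 0 = I*q/21)
P(d) = 21*(d + sqrt(3))/(22*d) (P(d) = (d + sqrt(3 + 0))/(d + (1/21)*d*1) = (d + sqrt(3))/(d + d/21) = (d + sqrt(3))/((22*d/21)) = (d + sqrt(3))*(21/(22*d)) = 21*(d + sqrt(3))/(22*d))
-21607/P(156) = -21607*1144/(7*(156 + sqrt(3))) = -21607/(21/22 + 7*sqrt(3)/1144)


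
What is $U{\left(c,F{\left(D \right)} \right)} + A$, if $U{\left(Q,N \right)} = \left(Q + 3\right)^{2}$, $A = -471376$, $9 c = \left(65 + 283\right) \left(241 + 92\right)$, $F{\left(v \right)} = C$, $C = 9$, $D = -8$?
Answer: $165397265$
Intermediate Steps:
$F{\left(v \right)} = 9$
$c = 12876$ ($c = \frac{\left(65 + 283\right) \left(241 + 92\right)}{9} = \frac{348 \cdot 333}{9} = \frac{1}{9} \cdot 115884 = 12876$)
$U{\left(Q,N \right)} = \left(3 + Q\right)^{2}$
$U{\left(c,F{\left(D \right)} \right)} + A = \left(3 + 12876\right)^{2} - 471376 = 12879^{2} - 471376 = 165868641 - 471376 = 165397265$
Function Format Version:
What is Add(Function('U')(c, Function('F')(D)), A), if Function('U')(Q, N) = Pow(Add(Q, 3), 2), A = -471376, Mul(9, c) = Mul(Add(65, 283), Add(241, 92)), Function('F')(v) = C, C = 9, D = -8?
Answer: 165397265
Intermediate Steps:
Function('F')(v) = 9
c = 12876 (c = Mul(Rational(1, 9), Mul(Add(65, 283), Add(241, 92))) = Mul(Rational(1, 9), Mul(348, 333)) = Mul(Rational(1, 9), 115884) = 12876)
Function('U')(Q, N) = Pow(Add(3, Q), 2)
Add(Function('U')(c, Function('F')(D)), A) = Add(Pow(Add(3, 12876), 2), -471376) = Add(Pow(12879, 2), -471376) = Add(165868641, -471376) = 165397265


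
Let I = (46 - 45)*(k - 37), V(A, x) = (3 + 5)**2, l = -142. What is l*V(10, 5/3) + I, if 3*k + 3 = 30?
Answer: -9116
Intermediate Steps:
k = 9 (k = -1 + (1/3)*30 = -1 + 10 = 9)
V(A, x) = 64 (V(A, x) = 8**2 = 64)
I = -28 (I = (46 - 45)*(9 - 37) = 1*(-28) = -28)
l*V(10, 5/3) + I = -142*64 - 28 = -9088 - 28 = -9116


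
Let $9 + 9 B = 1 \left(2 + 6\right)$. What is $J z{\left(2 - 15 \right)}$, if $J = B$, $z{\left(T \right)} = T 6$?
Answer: $\frac{26}{3} \approx 8.6667$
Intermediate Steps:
$z{\left(T \right)} = 6 T$
$B = - \frac{1}{9}$ ($B = -1 + \frac{1 \left(2 + 6\right)}{9} = -1 + \frac{1 \cdot 8}{9} = -1 + \frac{1}{9} \cdot 8 = -1 + \frac{8}{9} = - \frac{1}{9} \approx -0.11111$)
$J = - \frac{1}{9} \approx -0.11111$
$J z{\left(2 - 15 \right)} = - \frac{6 \left(2 - 15\right)}{9} = - \frac{6 \left(-13\right)}{9} = \left(- \frac{1}{9}\right) \left(-78\right) = \frac{26}{3}$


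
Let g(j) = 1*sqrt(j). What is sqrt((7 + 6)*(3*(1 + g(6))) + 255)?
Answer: sqrt(294 + 39*sqrt(6)) ≈ 19.737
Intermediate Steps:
g(j) = sqrt(j)
sqrt((7 + 6)*(3*(1 + g(6))) + 255) = sqrt((7 + 6)*(3*(1 + sqrt(6))) + 255) = sqrt(13*(3 + 3*sqrt(6)) + 255) = sqrt((39 + 39*sqrt(6)) + 255) = sqrt(294 + 39*sqrt(6))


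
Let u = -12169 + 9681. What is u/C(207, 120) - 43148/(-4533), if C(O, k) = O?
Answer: -782156/312777 ≈ -2.5007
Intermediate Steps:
u = -2488
u/C(207, 120) - 43148/(-4533) = -2488/207 - 43148/(-4533) = -2488*1/207 - 43148*(-1/4533) = -2488/207 + 43148/4533 = -782156/312777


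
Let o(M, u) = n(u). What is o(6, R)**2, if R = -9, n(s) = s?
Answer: 81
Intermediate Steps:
o(M, u) = u
o(6, R)**2 = (-9)**2 = 81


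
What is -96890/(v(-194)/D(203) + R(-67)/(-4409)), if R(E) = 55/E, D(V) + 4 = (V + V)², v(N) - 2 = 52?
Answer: -786292503718240/4169587 ≈ -1.8858e+8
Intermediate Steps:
v(N) = 54 (v(N) = 2 + 52 = 54)
D(V) = -4 + 4*V² (D(V) = -4 + (V + V)² = -4 + (2*V)² = -4 + 4*V²)
-96890/(v(-194)/D(203) + R(-67)/(-4409)) = -96890/(54/(-4 + 4*203²) + (55/(-67))/(-4409)) = -96890/(54/(-4 + 4*41209) + (55*(-1/67))*(-1/4409)) = -96890/(54/(-4 + 164836) - 55/67*(-1/4409)) = -96890/(54/164832 + 55/295403) = -96890/(54*(1/164832) + 55/295403) = -96890/(9/27472 + 55/295403) = -96890/4169587/8115311216 = -96890*8115311216/4169587 = -786292503718240/4169587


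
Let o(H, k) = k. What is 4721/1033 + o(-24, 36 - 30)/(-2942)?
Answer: 6941492/1519543 ≈ 4.5681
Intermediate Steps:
4721/1033 + o(-24, 36 - 30)/(-2942) = 4721/1033 + (36 - 30)/(-2942) = 4721*(1/1033) + 6*(-1/2942) = 4721/1033 - 3/1471 = 6941492/1519543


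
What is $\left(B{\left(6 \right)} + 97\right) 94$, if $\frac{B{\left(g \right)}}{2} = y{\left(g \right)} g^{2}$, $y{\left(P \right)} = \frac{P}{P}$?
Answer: $15886$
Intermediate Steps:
$y{\left(P \right)} = 1$
$B{\left(g \right)} = 2 g^{2}$ ($B{\left(g \right)} = 2 \cdot 1 g^{2} = 2 g^{2}$)
$\left(B{\left(6 \right)} + 97\right) 94 = \left(2 \cdot 6^{2} + 97\right) 94 = \left(2 \cdot 36 + 97\right) 94 = \left(72 + 97\right) 94 = 169 \cdot 94 = 15886$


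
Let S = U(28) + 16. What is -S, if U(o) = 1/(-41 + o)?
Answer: -207/13 ≈ -15.923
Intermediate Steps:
S = 207/13 (S = 1/(-41 + 28) + 16 = 1/(-13) + 16 = -1/13 + 16 = 207/13 ≈ 15.923)
-S = -1*207/13 = -207/13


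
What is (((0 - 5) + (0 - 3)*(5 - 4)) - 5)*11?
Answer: -143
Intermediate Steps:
(((0 - 5) + (0 - 3)*(5 - 4)) - 5)*11 = ((-5 - 3*1) - 5)*11 = ((-5 - 3) - 5)*11 = (-8 - 5)*11 = -13*11 = -143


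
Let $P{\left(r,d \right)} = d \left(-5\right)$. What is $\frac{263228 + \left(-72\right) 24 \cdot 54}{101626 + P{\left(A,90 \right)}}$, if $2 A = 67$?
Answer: $\frac{42479}{25294} \approx 1.6794$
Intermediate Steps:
$A = \frac{67}{2}$ ($A = \frac{1}{2} \cdot 67 = \frac{67}{2} \approx 33.5$)
$P{\left(r,d \right)} = - 5 d$
$\frac{263228 + \left(-72\right) 24 \cdot 54}{101626 + P{\left(A,90 \right)}} = \frac{263228 + \left(-72\right) 24 \cdot 54}{101626 - 450} = \frac{263228 - 93312}{101626 - 450} = \frac{263228 - 93312}{101176} = 169916 \cdot \frac{1}{101176} = \frac{42479}{25294}$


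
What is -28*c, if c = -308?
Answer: 8624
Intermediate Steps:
-28*c = -28*(-308) = 8624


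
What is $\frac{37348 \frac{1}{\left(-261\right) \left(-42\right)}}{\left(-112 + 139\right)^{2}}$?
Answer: $\frac{18674}{3995649} \approx 0.0046736$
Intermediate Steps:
$\frac{37348 \frac{1}{\left(-261\right) \left(-42\right)}}{\left(-112 + 139\right)^{2}} = \frac{37348 \cdot \frac{1}{10962}}{27^{2}} = \frac{37348 \cdot \frac{1}{10962}}{729} = \frac{18674}{5481} \cdot \frac{1}{729} = \frac{18674}{3995649}$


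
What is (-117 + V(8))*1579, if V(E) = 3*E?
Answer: -146847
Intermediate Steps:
(-117 + V(8))*1579 = (-117 + 3*8)*1579 = (-117 + 24)*1579 = -93*1579 = -146847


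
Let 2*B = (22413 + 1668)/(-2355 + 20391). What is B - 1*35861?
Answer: -431184637/12024 ≈ -35860.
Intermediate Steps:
B = 8027/12024 (B = ((22413 + 1668)/(-2355 + 20391))/2 = (24081/18036)/2 = (24081*(1/18036))/2 = (½)*(8027/6012) = 8027/12024 ≈ 0.66758)
B - 1*35861 = 8027/12024 - 1*35861 = 8027/12024 - 35861 = -431184637/12024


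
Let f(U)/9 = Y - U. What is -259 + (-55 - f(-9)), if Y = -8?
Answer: -323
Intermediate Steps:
f(U) = -72 - 9*U (f(U) = 9*(-8 - U) = -72 - 9*U)
-259 + (-55 - f(-9)) = -259 + (-55 - (-72 - 9*(-9))) = -259 + (-55 - (-72 + 81)) = -259 + (-55 - 1*9) = -259 + (-55 - 9) = -259 - 64 = -323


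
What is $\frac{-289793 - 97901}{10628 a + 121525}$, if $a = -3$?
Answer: $- \frac{387694}{89641} \approx -4.325$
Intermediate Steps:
$\frac{-289793 - 97901}{10628 a + 121525} = \frac{-289793 - 97901}{10628 \left(-3\right) + 121525} = - \frac{387694}{-31884 + 121525} = - \frac{387694}{89641}$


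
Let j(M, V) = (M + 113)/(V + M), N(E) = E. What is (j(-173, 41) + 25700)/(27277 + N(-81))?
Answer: 282705/299156 ≈ 0.94501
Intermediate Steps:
j(M, V) = (113 + M)/(M + V)
(j(-173, 41) + 25700)/(27277 + N(-81)) = ((113 - 173)/(-173 + 41) + 25700)/(27277 - 81) = (-60/(-132) + 25700)/27196 = (-1/132*(-60) + 25700)*(1/27196) = (5/11 + 25700)*(1/27196) = (282705/11)*(1/27196) = 282705/299156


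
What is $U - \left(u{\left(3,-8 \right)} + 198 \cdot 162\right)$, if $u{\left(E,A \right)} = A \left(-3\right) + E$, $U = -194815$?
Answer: $-226918$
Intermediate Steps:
$u{\left(E,A \right)} = E - 3 A$ ($u{\left(E,A \right)} = - 3 A + E = E - 3 A$)
$U - \left(u{\left(3,-8 \right)} + 198 \cdot 162\right) = -194815 - \left(\left(3 - -24\right) + 198 \cdot 162\right) = -194815 - \left(\left(3 + 24\right) + 32076\right) = -194815 - \left(27 + 32076\right) = -194815 - 32103 = -226918$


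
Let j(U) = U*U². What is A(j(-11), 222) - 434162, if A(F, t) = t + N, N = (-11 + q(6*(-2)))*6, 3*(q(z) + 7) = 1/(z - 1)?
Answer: -5642626/13 ≈ -4.3405e+5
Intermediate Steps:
j(U) = U³
q(z) = -7 + 1/(3*(-1 + z)) (q(z) = -7 + 1/(3*(z - 1)) = -7 + 1/(3*(-1 + z)))
N = -1406/13 (N = (-11 + (22 - 126*(-2))/(3*(-1 + 6*(-2))))*6 = (-11 + (22 - 21*(-12))/(3*(-1 - 12)))*6 = (-11 + (⅓)*(22 + 252)/(-13))*6 = (-11 + (⅓)*(-1/13)*274)*6 = (-11 - 274/39)*6 = -703/39*6 = -1406/13 ≈ -108.15)
A(F, t) = -1406/13 + t (A(F, t) = t - 1406/13 = -1406/13 + t)
A(j(-11), 222) - 434162 = (-1406/13 + 222) - 434162 = 1480/13 - 434162 = -5642626/13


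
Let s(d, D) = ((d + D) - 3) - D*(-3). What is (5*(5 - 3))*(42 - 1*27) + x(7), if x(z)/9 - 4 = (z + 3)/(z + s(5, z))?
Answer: 6972/37 ≈ 188.43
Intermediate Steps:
s(d, D) = -3 + d + 4*D (s(d, D) = ((D + d) - 3) - (-3)*D = (-3 + D + d) + 3*D = -3 + d + 4*D)
x(z) = 36 + 9*(3 + z)/(2 + 5*z) (x(z) = 36 + 9*((z + 3)/(z + (-3 + 5 + 4*z))) = 36 + 9*((3 + z)/(z + (2 + 4*z))) = 36 + 9*((3 + z)/(2 + 5*z)) = 36 + 9*(3 + z)/(2 + 5*z))
(5*(5 - 3))*(42 - 1*27) + x(7) = (5*(5 - 3))*(42 - 1*27) + 9*(11 + 21*7)/(2 + 5*7) = (5*2)*(42 - 27) + 9*(11 + 147)/(2 + 35) = 10*15 + 9*158/37 = 150 + 9*(1/37)*158 = 150 + 1422/37 = 6972/37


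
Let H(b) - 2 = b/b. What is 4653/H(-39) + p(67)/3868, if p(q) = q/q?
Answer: 5999269/3868 ≈ 1551.0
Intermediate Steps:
H(b) = 3 (H(b) = 2 + b/b = 2 + 1 = 3)
p(q) = 1
4653/H(-39) + p(67)/3868 = 4653/3 + 1/3868 = 4653*(⅓) + 1*(1/3868) = 1551 + 1/3868 = 5999269/3868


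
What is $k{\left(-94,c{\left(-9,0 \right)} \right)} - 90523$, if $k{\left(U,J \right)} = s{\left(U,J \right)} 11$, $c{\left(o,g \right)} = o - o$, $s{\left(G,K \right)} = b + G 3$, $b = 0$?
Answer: $-93625$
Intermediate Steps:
$s{\left(G,K \right)} = 3 G$ ($s{\left(G,K \right)} = 0 + G 3 = 0 + 3 G = 3 G$)
$c{\left(o,g \right)} = 0$
$k{\left(U,J \right)} = 33 U$ ($k{\left(U,J \right)} = 3 U 11 = 33 U$)
$k{\left(-94,c{\left(-9,0 \right)} \right)} - 90523 = 33 \left(-94\right) - 90523 = -3102 - 90523 = -93625$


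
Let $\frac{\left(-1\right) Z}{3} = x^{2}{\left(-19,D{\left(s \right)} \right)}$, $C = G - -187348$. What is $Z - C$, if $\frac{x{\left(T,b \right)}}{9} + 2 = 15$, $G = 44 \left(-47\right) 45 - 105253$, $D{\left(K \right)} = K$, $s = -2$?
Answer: $-30102$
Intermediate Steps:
$G = -198313$ ($G = \left(-2068\right) 45 - 105253 = -93060 - 105253 = -198313$)
$x{\left(T,b \right)} = 117$ ($x{\left(T,b \right)} = -18 + 9 \cdot 15 = -18 + 135 = 117$)
$C = -10965$ ($C = -198313 - -187348 = -198313 + 187348 = -10965$)
$Z = -41067$ ($Z = - 3 \cdot 117^{2} = \left(-3\right) 13689 = -41067$)
$Z - C = -41067 - -10965 = -41067 + 10965 = -30102$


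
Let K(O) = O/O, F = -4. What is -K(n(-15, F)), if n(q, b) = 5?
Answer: -1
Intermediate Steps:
K(O) = 1
-K(n(-15, F)) = -1*1 = -1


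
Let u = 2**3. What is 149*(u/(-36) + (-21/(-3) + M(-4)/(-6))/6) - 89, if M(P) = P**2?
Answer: -29/2 ≈ -14.500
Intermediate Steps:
u = 8
149*(u/(-36) + (-21/(-3) + M(-4)/(-6))/6) - 89 = 149*(8/(-36) + (-21/(-3) + (-4)**2/(-6))/6) - 89 = 149*(8*(-1/36) + (-21*(-1/3) + 16*(-1/6))*(1/6)) - 89 = 149*(-2/9 + (7 - 8/3)*(1/6)) - 89 = 149*(-2/9 + (13/3)*(1/6)) - 89 = 149*(-2/9 + 13/18) - 89 = 149*(1/2) - 89 = 149/2 - 89 = -29/2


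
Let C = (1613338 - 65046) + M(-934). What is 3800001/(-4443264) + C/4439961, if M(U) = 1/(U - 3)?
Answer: -346772807882195/684631851249024 ≈ -0.50651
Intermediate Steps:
M(U) = 1/(-3 + U)
C = 1450749603/937 (C = (1613338 - 65046) + 1/(-3 - 934) = 1548292 + 1/(-937) = 1548292 - 1/937 = 1450749603/937 ≈ 1.5483e+6)
3800001/(-4443264) + C/4439961 = 3800001/(-4443264) + (1450749603/937)/4439961 = 3800001*(-1/4443264) + (1450749603/937)*(1/4439961) = -1266667/1481088 + 483583201/1386747819 = -346772807882195/684631851249024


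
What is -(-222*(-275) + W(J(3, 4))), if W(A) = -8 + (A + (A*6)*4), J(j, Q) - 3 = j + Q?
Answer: -61292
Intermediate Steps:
J(j, Q) = 3 + Q + j (J(j, Q) = 3 + (j + Q) = 3 + (Q + j) = 3 + Q + j)
W(A) = -8 + 25*A (W(A) = -8 + (A + (6*A)*4) = -8 + (A + 24*A) = -8 + 25*A)
-(-222*(-275) + W(J(3, 4))) = -(-222*(-275) + (-8 + 25*(3 + 4 + 3))) = -(61050 + (-8 + 25*10)) = -(61050 + (-8 + 250)) = -(61050 + 242) = -1*61292 = -61292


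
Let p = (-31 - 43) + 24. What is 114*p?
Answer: -5700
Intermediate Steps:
p = -50 (p = -74 + 24 = -50)
114*p = 114*(-50) = -5700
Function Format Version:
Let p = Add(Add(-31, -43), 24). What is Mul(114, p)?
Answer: -5700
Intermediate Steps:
p = -50 (p = Add(-74, 24) = -50)
Mul(114, p) = Mul(114, -50) = -5700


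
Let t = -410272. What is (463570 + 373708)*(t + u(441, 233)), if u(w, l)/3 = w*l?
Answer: -85413240614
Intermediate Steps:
u(w, l) = 3*l*w (u(w, l) = 3*(w*l) = 3*(l*w) = 3*l*w)
(463570 + 373708)*(t + u(441, 233)) = (463570 + 373708)*(-410272 + 3*233*441) = 837278*(-410272 + 308259) = 837278*(-102013) = -85413240614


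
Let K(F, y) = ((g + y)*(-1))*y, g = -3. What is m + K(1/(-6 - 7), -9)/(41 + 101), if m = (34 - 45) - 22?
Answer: -2397/71 ≈ -33.761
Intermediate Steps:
K(F, y) = y*(3 - y) (K(F, y) = ((-3 + y)*(-1))*y = (3 - y)*y = y*(3 - y))
m = -33 (m = -11 - 22 = -33)
m + K(1/(-6 - 7), -9)/(41 + 101) = -33 + (-9*(3 - 1*(-9)))/(41 + 101) = -33 + (-9*(3 + 9))/142 = -33 + (-9*12)/142 = -33 + (1/142)*(-108) = -33 - 54/71 = -2397/71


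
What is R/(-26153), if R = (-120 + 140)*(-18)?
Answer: 360/26153 ≈ 0.013765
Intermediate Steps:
R = -360 (R = 20*(-18) = -360)
R/(-26153) = -360/(-26153) = -360*(-1/26153) = 360/26153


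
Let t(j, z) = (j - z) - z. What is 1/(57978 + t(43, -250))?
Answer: 1/58521 ≈ 1.7088e-5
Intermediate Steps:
t(j, z) = j - 2*z
1/(57978 + t(43, -250)) = 1/(57978 + (43 - 2*(-250))) = 1/(57978 + (43 + 500)) = 1/(57978 + 543) = 1/58521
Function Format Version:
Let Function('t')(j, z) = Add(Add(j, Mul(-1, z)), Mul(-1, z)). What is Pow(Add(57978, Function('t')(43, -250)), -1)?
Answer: Rational(1, 58521) ≈ 1.7088e-5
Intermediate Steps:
Function('t')(j, z) = Add(j, Mul(-2, z))
Pow(Add(57978, Function('t')(43, -250)), -1) = Pow(Add(57978, Add(43, Mul(-2, -250))), -1) = Pow(Add(57978, Add(43, 500)), -1) = Pow(Add(57978, 543), -1) = Pow(58521, -1) = Rational(1, 58521)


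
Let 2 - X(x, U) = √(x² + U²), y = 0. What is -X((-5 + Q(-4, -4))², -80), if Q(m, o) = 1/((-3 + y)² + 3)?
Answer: -2 + 13*√856969/144 ≈ 81.573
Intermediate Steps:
Q(m, o) = 1/12 (Q(m, o) = 1/((-3 + 0)² + 3) = 1/((-3)² + 3) = 1/(9 + 3) = 1/12)
X(x, U) = 2 - √(U² + x²) (X(x, U) = 2 - √(x² + U²) = 2 - √(U² + x²))
-X((-5 + Q(-4, -4))², -80) = -(2 - √((-80)² + ((-5 + 1/12)²)²)) = -(2 - √(6400 + ((-59/12)²)²)) = -(2 - √(6400 + (3481/144)²)) = -(2 - √(6400 + 12117361/20736)) = -(2 - √(144827761/20736)) = -(2 - 13*√856969/144) = -2 + 13*√856969/144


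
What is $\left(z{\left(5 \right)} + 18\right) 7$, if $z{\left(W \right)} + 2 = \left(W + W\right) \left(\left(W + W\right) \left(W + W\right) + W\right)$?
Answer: $7462$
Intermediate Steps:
$z{\left(W \right)} = -2 + 2 W \left(W + 4 W^{2}\right)$ ($z{\left(W \right)} = -2 + \left(W + W\right) \left(\left(W + W\right) \left(W + W\right) + W\right) = -2 + 2 W \left(2 W 2 W + W\right) = -2 + 2 W \left(4 W^{2} + W\right) = -2 + 2 W \left(W + 4 W^{2}\right)$)
$\left(z{\left(5 \right)} + 18\right) 7 = \left(\left(-2 + 2 \cdot 5^{2} + 8 \cdot 5^{3}\right) + 18\right) 7 = \left(\left(-2 + 2 \cdot 25 + 8 \cdot 125\right) + 18\right) 7 = \left(\left(-2 + 50 + 1000\right) + 18\right) 7 = \left(1048 + 18\right) 7 = 1066 \cdot 7 = 7462$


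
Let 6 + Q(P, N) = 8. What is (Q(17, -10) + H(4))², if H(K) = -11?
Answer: 81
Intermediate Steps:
Q(P, N) = 2 (Q(P, N) = -6 + 8 = 2)
(Q(17, -10) + H(4))² = (2 - 11)² = (-9)² = 81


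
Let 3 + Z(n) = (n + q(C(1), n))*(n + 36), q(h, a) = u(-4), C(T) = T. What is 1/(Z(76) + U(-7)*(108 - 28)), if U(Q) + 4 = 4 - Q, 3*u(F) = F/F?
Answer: 3/27319 ≈ 0.00010981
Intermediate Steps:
u(F) = 1/3 (u(F) = (F/F)/3 = (1/3)*1 = 1/3)
q(h, a) = 1/3
U(Q) = -Q (U(Q) = -4 + (4 - Q) = -Q)
Z(n) = -3 + (36 + n)*(1/3 + n) (Z(n) = -3 + (n + 1/3)*(n + 36) = -3 + (1/3 + n)*(36 + n) = -3 + (36 + n)*(1/3 + n))
1/(Z(76) + U(-7)*(108 - 28)) = 1/((9 + 76**2 + (109/3)*76) + (-1*(-7))*(108 - 28)) = 1/((9 + 5776 + 8284/3) + 7*80) = 1/(25639/3 + 560) = 1/(27319/3) = 3/27319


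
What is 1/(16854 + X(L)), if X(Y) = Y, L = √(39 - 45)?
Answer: 2809/47342887 - I*√6/284057322 ≈ 5.9333e-5 - 8.6232e-9*I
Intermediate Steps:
L = I*√6 (L = √(-6) = I*√6 ≈ 2.4495*I)
1/(16854 + X(L)) = 1/(16854 + I*√6)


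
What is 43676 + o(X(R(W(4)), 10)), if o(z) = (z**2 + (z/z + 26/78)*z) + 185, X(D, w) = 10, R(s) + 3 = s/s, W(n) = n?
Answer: 131923/3 ≈ 43974.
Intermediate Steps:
R(s) = -2 (R(s) = -3 + s/s = -3 + 1 = -2)
o(z) = 185 + z**2 + 4*z/3 (o(z) = (z**2 + (1 + 26*(1/78))*z) + 185 = (z**2 + (1 + 1/3)*z) + 185 = (z**2 + 4*z/3) + 185 = 185 + z**2 + 4*z/3)
43676 + o(X(R(W(4)), 10)) = 43676 + (185 + 10**2 + (4/3)*10) = 43676 + (185 + 100 + 40/3) = 43676 + 895/3 = 131923/3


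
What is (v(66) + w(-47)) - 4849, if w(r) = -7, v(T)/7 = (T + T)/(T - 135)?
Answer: -111996/23 ≈ -4869.4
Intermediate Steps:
v(T) = 14*T/(-135 + T) (v(T) = 7*((T + T)/(T - 135)) = 7*((2*T)/(-135 + T)) = 7*(2*T/(-135 + T)) = 14*T/(-135 + T))
(v(66) + w(-47)) - 4849 = (14*66/(-135 + 66) - 7) - 4849 = (14*66/(-69) - 7) - 4849 = (14*66*(-1/69) - 7) - 4849 = (-308/23 - 7) - 4849 = -469/23 - 4849 = -111996/23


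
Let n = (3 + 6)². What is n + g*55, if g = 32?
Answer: 1841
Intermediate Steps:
n = 81 (n = 9² = 81)
n + g*55 = 81 + 32*55 = 81 + 1760 = 1841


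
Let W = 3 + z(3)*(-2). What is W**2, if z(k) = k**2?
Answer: 225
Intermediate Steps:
W = -15 (W = 3 + 3**2*(-2) = 3 + 9*(-2) = 3 - 18 = -15)
W**2 = (-15)**2 = 225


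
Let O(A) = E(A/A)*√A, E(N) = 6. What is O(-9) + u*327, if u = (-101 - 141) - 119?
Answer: -118047 + 18*I ≈ -1.1805e+5 + 18.0*I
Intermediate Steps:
O(A) = 6*√A
u = -361 (u = -242 - 119 = -361)
O(-9) + u*327 = 6*√(-9) - 361*327 = 6*(3*I) - 118047 = 18*I - 118047 = -118047 + 18*I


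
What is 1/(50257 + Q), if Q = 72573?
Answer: 1/122830 ≈ 8.1413e-6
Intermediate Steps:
1/(50257 + Q) = 1/(50257 + 72573) = 1/122830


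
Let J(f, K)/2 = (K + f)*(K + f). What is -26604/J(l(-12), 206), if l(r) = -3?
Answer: -13302/41209 ≈ -0.32279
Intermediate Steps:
J(f, K) = 2*(K + f)**2 (J(f, K) = 2*((K + f)*(K + f)) = 2*(K + f)**2)
-26604/J(l(-12), 206) = -26604*1/(2*(206 - 3)**2) = -26604/(2*203**2) = -26604/(2*41209) = -26604/82418 = -26604*1/82418 = -13302/41209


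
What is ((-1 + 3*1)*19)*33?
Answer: 1254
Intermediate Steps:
((-1 + 3*1)*19)*33 = ((-1 + 3)*19)*33 = (2*19)*33 = 38*33 = 1254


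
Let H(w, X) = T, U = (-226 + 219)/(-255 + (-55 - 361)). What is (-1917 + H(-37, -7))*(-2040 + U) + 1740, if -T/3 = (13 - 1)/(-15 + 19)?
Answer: 2637539898/671 ≈ 3.9308e+6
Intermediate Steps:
T = -9 (T = -3*(13 - 1)/(-15 + 19) = -36/4 = -3*3 = -9)
U = 7/671 (U = -7/(-255 - 416) = -7/(-671) = -7*(-1/671) = 7/671 ≈ 0.010432)
H(w, X) = -9
(-1917 + H(-37, -7))*(-2040 + U) + 1740 = (-1917 - 9)*(-2040 + 7/671) + 1740 = -1926*(-1368833/671) + 1740 = 2636372358/671 + 1740 = 2637539898/671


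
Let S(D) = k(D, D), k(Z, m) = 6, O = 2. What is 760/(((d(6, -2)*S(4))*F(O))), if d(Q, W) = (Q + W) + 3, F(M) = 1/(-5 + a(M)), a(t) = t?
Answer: -380/7 ≈ -54.286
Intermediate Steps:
S(D) = 6
F(M) = 1/(-5 + M)
d(Q, W) = 3 + Q + W
760/(((d(6, -2)*S(4))*F(O))) = 760/((((3 + 6 - 2)*6)/(-5 + 2))) = 760/(((7*6)/(-3))) = 760/((42*(-1/3))) = 760/(-14) = 760*(-1/14) = -380/7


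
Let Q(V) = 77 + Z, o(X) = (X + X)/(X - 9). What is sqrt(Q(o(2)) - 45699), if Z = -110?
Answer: 2*I*sqrt(11433) ≈ 213.85*I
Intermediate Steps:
o(X) = 2*X/(-9 + X) (o(X) = (2*X)/(-9 + X) = 2*X/(-9 + X))
Q(V) = -33 (Q(V) = 77 - 110 = -33)
sqrt(Q(o(2)) - 45699) = sqrt(-33 - 45699) = sqrt(-45732) = 2*I*sqrt(11433)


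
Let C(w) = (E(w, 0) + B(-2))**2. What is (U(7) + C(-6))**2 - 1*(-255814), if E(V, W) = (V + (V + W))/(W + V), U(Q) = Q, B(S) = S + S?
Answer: 255935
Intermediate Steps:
B(S) = 2*S
E(V, W) = (W + 2*V)/(V + W)
C(w) = 4 (C(w) = ((0 + 2*w)/(w + 0) + 2*(-2))**2 = ((2*w)/w - 4)**2 = (2 - 4)**2 = (-2)**2 = 4)
(U(7) + C(-6))**2 - 1*(-255814) = (7 + 4)**2 - 1*(-255814) = 11**2 + 255814 = 121 + 255814 = 255935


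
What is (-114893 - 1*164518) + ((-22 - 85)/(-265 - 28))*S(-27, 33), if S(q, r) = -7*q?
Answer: -81847200/293 ≈ -2.7934e+5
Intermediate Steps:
(-114893 - 1*164518) + ((-22 - 85)/(-265 - 28))*S(-27, 33) = (-114893 - 1*164518) + ((-22 - 85)/(-265 - 28))*(-7*(-27)) = (-114893 - 164518) - 107/(-293)*189 = -279411 - 107*(-1/293)*189 = -279411 + (107/293)*189 = -279411 + 20223/293 = -81847200/293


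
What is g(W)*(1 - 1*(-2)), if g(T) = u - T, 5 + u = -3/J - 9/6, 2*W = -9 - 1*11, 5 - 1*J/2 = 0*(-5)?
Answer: 48/5 ≈ 9.6000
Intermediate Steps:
J = 10 (J = 10 - 0*(-5) = 10 - 2*0 = 10 + 0 = 10)
W = -10 (W = (-9 - 1*11)/2 = (-9 - 11)/2 = (1/2)*(-20) = -10)
u = -34/5 (u = -5 + (-3/10 - 9/6) = -5 + (-3*1/10 - 9*1/6) = -5 + (-3/10 - 3/2) = -5 - 9/5 = -34/5 ≈ -6.8000)
g(T) = -34/5 - T
g(W)*(1 - 1*(-2)) = (-34/5 - 1*(-10))*(1 - 1*(-2)) = (-34/5 + 10)*(1 + 2) = (16/5)*3 = 48/5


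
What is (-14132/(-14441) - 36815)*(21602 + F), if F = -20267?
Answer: -709727762805/14441 ≈ -4.9147e+7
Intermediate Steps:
(-14132/(-14441) - 36815)*(21602 + F) = (-14132/(-14441) - 36815)*(21602 - 20267) = (-14132*(-1/14441) - 36815)*1335 = (14132/14441 - 36815)*1335 = -531631283/14441*1335 = -709727762805/14441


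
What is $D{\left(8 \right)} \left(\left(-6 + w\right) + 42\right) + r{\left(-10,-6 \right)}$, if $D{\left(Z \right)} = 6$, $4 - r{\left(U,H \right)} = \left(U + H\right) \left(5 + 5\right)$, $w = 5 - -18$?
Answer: $518$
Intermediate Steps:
$w = 23$ ($w = 5 + 18 = 23$)
$r{\left(U,H \right)} = 4 - 10 H - 10 U$ ($r{\left(U,H \right)} = 4 - \left(U + H\right) \left(5 + 5\right) = 4 - \left(H + U\right) 10 = 4 - \left(10 H + 10 U\right) = 4 - 10 H - 10 U$)
$D{\left(8 \right)} \left(\left(-6 + w\right) + 42\right) + r{\left(-10,-6 \right)} = 6 \left(\left(-6 + 23\right) + 42\right) - -164 = 6 \left(17 + 42\right) + \left(4 + 60 + 100\right) = 6 \cdot 59 + 164 = 354 + 164 = 518$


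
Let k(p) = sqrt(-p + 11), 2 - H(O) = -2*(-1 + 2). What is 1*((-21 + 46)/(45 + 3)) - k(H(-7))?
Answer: 25/48 - sqrt(7) ≈ -2.1249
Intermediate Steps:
H(O) = 4 (H(O) = 2 - (-2)*(-1 + 2) = 2 - (-2) = 2 - 1*(-2) = 2 + 2 = 4)
k(p) = sqrt(11 - p)
1*((-21 + 46)/(45 + 3)) - k(H(-7)) = 1*((-21 + 46)/(45 + 3)) - sqrt(11 - 1*4) = 1*(25/48) - sqrt(11 - 4) = 1*(25*(1/48)) - sqrt(7) = 1*(25/48) - sqrt(7) = 25/48 - sqrt(7)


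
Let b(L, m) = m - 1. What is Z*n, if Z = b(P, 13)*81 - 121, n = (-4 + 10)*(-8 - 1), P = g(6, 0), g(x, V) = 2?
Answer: -45954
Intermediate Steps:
P = 2
b(L, m) = -1 + m
n = -54 (n = 6*(-9) = -54)
Z = 851 (Z = (-1 + 13)*81 - 121 = 12*81 - 121 = 972 - 121 = 851)
Z*n = 851*(-54) = -45954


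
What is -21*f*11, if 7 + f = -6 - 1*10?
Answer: 5313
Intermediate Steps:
f = -23 (f = -7 + (-6 - 1*10) = -7 + (-6 - 10) = -7 - 16 = -23)
-21*f*11 = -21*(-23)*11 = 483*11 = 5313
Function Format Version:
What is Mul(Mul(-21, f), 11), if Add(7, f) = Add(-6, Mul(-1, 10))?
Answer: 5313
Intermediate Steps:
f = -23 (f = Add(-7, Add(-6, Mul(-1, 10))) = Add(-7, Add(-6, -10)) = Add(-7, -16) = -23)
Mul(Mul(-21, f), 11) = Mul(Mul(-21, -23), 11) = Mul(483, 11) = 5313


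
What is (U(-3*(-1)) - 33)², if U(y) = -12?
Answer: 2025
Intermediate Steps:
(U(-3*(-1)) - 33)² = (-12 - 33)² = (-45)² = 2025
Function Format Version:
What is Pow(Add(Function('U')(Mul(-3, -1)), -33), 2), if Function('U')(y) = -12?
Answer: 2025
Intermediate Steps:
Pow(Add(Function('U')(Mul(-3, -1)), -33), 2) = Pow(Add(-12, -33), 2) = Pow(-45, 2) = 2025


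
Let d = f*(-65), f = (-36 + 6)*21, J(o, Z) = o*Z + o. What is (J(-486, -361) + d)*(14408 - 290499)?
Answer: -59610807810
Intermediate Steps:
J(o, Z) = o + Z*o (J(o, Z) = Z*o + o = o + Z*o)
f = -630 (f = -30*21 = -630)
d = 40950 (d = -630*(-65) = 40950)
(J(-486, -361) + d)*(14408 - 290499) = (-486*(1 - 361) + 40950)*(14408 - 290499) = (-486*(-360) + 40950)*(-276091) = (174960 + 40950)*(-276091) = 215910*(-276091) = -59610807810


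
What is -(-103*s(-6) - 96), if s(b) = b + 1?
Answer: -419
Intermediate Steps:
s(b) = 1 + b
-(-103*s(-6) - 96) = -(-103*(1 - 6) - 96) = -(-103*(-5) - 96) = -(515 - 96) = -1*419 = -419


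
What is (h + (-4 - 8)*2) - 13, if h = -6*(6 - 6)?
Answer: -37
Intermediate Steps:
h = 0 (h = -6*0 = 0)
(h + (-4 - 8)*2) - 13 = (0 + (-4 - 8)*2) - 13 = (0 - 12*2) - 13 = (0 - 24) - 13 = -24 - 13 = -37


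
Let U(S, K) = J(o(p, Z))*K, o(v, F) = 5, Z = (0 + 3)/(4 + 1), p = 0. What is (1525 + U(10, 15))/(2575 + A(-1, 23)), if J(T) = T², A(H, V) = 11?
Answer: 950/1293 ≈ 0.73472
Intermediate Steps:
Z = ⅗ (Z = 3/5 = 3*(⅕) = ⅗ ≈ 0.60000)
U(S, K) = 25*K (U(S, K) = 5²*K = 25*K)
(1525 + U(10, 15))/(2575 + A(-1, 23)) = (1525 + 25*15)/(2575 + 11) = (1525 + 375)/2586 = 1900*(1/2586) = 950/1293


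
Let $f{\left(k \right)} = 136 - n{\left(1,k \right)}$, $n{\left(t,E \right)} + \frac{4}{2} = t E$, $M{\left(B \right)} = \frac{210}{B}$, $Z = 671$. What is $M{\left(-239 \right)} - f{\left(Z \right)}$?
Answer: $\frac{127177}{239} \approx 532.12$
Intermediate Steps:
$n{\left(t,E \right)} = -2 + E t$ ($n{\left(t,E \right)} = -2 + t E = -2 + E t$)
$f{\left(k \right)} = 138 - k$ ($f{\left(k \right)} = 136 - \left(-2 + k 1\right) = 136 - \left(-2 + k\right) = 138 - k$)
$M{\left(-239 \right)} - f{\left(Z \right)} = \frac{210}{-239} - \left(138 - 671\right) = 210 \left(- \frac{1}{239}\right) - \left(138 - 671\right) = - \frac{210}{239} - -533 = - \frac{210}{239} + 533 = \frac{127177}{239}$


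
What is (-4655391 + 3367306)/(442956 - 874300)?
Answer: 1288085/431344 ≈ 2.9862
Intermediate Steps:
(-4655391 + 3367306)/(442956 - 874300) = -1288085/(-431344) = -1288085*(-1/431344) = 1288085/431344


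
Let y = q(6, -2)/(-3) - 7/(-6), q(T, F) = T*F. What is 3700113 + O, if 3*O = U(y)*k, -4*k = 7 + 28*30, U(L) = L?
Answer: 266381879/72 ≈ 3.6997e+6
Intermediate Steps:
q(T, F) = F*T
y = 31/6 (y = -2*6/(-3) - 7/(-6) = -12*(-⅓) - 7*(-⅙) = 4 + 7/6 = 31/6 ≈ 5.1667)
k = -847/4 (k = -(7 + 28*30)/4 = -(7 + 840)/4 = -¼*847 = -847/4 ≈ -211.75)
O = -26257/72 (O = ((31/6)*(-847/4))/3 = (⅓)*(-26257/24) = -26257/72 ≈ -364.68)
3700113 + O = 3700113 - 26257/72 = 266381879/72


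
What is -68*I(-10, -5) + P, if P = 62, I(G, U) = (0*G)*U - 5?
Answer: 402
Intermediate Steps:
I(G, U) = -5 (I(G, U) = 0*U - 5 = 0 - 5 = -5)
-68*I(-10, -5) + P = -68*(-5) + 62 = 340 + 62 = 402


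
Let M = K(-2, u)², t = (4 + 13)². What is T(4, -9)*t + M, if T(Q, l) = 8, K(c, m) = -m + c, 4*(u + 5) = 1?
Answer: 37113/16 ≈ 2319.6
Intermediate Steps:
u = -19/4 (u = -5 + (¼)*1 = -5 + ¼ = -19/4 ≈ -4.7500)
K(c, m) = c - m
t = 289 (t = 17² = 289)
M = 121/16 (M = (-2 - 1*(-19/4))² = (-2 + 19/4)² = (11/4)² = 121/16 ≈ 7.5625)
T(4, -9)*t + M = 8*289 + 121/16 = 2312 + 121/16 = 37113/16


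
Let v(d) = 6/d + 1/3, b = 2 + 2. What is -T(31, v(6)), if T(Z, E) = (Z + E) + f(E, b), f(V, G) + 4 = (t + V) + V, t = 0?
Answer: -31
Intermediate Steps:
b = 4
f(V, G) = -4 + 2*V (f(V, G) = -4 + ((0 + V) + V) = -4 + (V + V) = -4 + 2*V)
v(d) = 1/3 + 6/d (v(d) = 6/d + 1*(1/3) = 6/d + 1/3 = 1/3 + 6/d)
T(Z, E) = -4 + Z + 3*E (T(Z, E) = (Z + E) + (-4 + 2*E) = (E + Z) + (-4 + 2*E) = -4 + Z + 3*E)
-T(31, v(6)) = -(-4 + 31 + 3*((1/3)*(18 + 6)/6)) = -(-4 + 31 + 3*((1/3)*(1/6)*24)) = -(-4 + 31 + 3*(4/3)) = -(-4 + 31 + 4) = -1*31 = -31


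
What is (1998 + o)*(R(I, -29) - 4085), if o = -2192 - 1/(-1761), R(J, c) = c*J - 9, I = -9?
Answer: 1309479289/1761 ≈ 7.4360e+5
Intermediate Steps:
R(J, c) = -9 + J*c (R(J, c) = J*c - 9 = -9 + J*c)
o = -3860111/1761 (o = -2192 - 1*(-1/1761) = -2192 + 1/1761 = -3860111/1761 ≈ -2192.0)
(1998 + o)*(R(I, -29) - 4085) = (1998 - 3860111/1761)*((-9 - 9*(-29)) - 4085) = -341633*((-9 + 261) - 4085)/1761 = -341633*(252 - 4085)/1761 = -341633/1761*(-3833) = 1309479289/1761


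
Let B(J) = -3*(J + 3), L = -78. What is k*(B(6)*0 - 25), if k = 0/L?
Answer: 0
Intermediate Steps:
B(J) = -9 - 3*J (B(J) = -3*(3 + J) = -9 - 3*J)
k = 0 (k = 0/(-78) = 0*(-1/78) = 0)
k*(B(6)*0 - 25) = 0*((-9 - 3*6)*0 - 25) = 0*((-9 - 18)*0 - 25) = 0*(-27*0 - 25) = 0*(0 - 25) = 0*(-25) = 0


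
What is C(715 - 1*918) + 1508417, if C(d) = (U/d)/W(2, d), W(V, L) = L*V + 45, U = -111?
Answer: 110541322900/73283 ≈ 1.5084e+6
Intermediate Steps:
W(V, L) = 45 + L*V
C(d) = -111/(d*(45 + 2*d)) (C(d) = (-111/d)/(45 + d*2) = (-111/d)/(45 + 2*d) = -111/(d*(45 + 2*d)))
C(715 - 1*918) + 1508417 = -111/((715 - 1*918)*(45 + 2*(715 - 1*918))) + 1508417 = -111/((715 - 918)*(45 + 2*(715 - 918))) + 1508417 = -111/(-203*(45 + 2*(-203))) + 1508417 = -111*(-1/203)/(45 - 406) + 1508417 = -111*(-1/203)/(-361) + 1508417 = -111*(-1/203)*(-1/361) + 1508417 = -111/73283 + 1508417 = 110541322900/73283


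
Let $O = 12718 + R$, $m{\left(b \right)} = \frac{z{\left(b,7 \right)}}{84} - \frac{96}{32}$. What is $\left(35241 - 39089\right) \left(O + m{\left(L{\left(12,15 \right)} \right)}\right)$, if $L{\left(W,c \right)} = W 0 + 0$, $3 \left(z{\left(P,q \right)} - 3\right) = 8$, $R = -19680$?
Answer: $\frac{1688466806}{63} \approx 2.6801 \cdot 10^{7}$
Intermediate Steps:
$z{\left(P,q \right)} = \frac{17}{3}$ ($z{\left(P,q \right)} = 3 + \frac{1}{3} \cdot 8 = 3 + \frac{8}{3} = \frac{17}{3}$)
$L{\left(W,c \right)} = 0$ ($L{\left(W,c \right)} = 0 + 0 = 0$)
$m{\left(b \right)} = - \frac{739}{252}$ ($m{\left(b \right)} = \frac{17}{3 \cdot 84} - \frac{96}{32} = \frac{17}{3} \cdot \frac{1}{84} - 3 = \frac{17}{252} - 3 = - \frac{739}{252}$)
$O = -6962$ ($O = 12718 - 19680 = -6962$)
$\left(35241 - 39089\right) \left(O + m{\left(L{\left(12,15 \right)} \right)}\right) = \left(35241 - 39089\right) \left(-6962 - \frac{739}{252}\right) = \left(-3848\right) \left(- \frac{1755163}{252}\right) = \frac{1688466806}{63}$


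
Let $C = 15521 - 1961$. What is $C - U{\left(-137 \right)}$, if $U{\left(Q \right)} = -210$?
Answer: $13770$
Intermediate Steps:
$C = 13560$
$C - U{\left(-137 \right)} = 13560 - -210 = 13560 + 210 = 13770$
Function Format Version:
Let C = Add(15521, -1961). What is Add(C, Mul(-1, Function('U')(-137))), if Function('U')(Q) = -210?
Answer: 13770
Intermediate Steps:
C = 13560
Add(C, Mul(-1, Function('U')(-137))) = Add(13560, Mul(-1, -210)) = Add(13560, 210) = 13770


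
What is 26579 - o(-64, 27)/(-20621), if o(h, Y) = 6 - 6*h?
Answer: 548085949/20621 ≈ 26579.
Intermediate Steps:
26579 - o(-64, 27)/(-20621) = 26579 - (6 - 6*(-64))/(-20621) = 26579 - (6 + 384)*(-1)/20621 = 26579 - 390*(-1)/20621 = 26579 - 1*(-390/20621) = 26579 + 390/20621 = 548085949/20621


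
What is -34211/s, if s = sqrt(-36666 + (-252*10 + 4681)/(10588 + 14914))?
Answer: 34211*I*sqrt(23845751468842)/935054171 ≈ 178.66*I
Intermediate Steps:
s = I*sqrt(23845751468842)/25502 (s = sqrt(-36666 + (-2520 + 4681)/25502) = sqrt(-36666 + 2161*(1/25502)) = sqrt(-36666 + 2161/25502) = sqrt(-935054171/25502) = I*sqrt(23845751468842)/25502 ≈ 191.48*I)
-34211/s = -34211*(-I*sqrt(23845751468842)/935054171) = -(-34211)*I*sqrt(23845751468842)/935054171 = 34211*I*sqrt(23845751468842)/935054171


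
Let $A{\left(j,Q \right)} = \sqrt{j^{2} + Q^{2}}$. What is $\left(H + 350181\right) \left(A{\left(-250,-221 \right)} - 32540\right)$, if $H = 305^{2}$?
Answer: $-14421923240 + 443206 \sqrt{111341} \approx -1.4274 \cdot 10^{10}$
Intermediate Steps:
$H = 93025$
$A{\left(j,Q \right)} = \sqrt{Q^{2} + j^{2}}$
$\left(H + 350181\right) \left(A{\left(-250,-221 \right)} - 32540\right) = \left(93025 + 350181\right) \left(\sqrt{\left(-221\right)^{2} + \left(-250\right)^{2}} - 32540\right) = 443206 \left(\sqrt{48841 + 62500} - 32540\right) = 443206 \left(\sqrt{111341} - 32540\right) = 443206 \left(-32540 + \sqrt{111341}\right) = -14421923240 + 443206 \sqrt{111341}$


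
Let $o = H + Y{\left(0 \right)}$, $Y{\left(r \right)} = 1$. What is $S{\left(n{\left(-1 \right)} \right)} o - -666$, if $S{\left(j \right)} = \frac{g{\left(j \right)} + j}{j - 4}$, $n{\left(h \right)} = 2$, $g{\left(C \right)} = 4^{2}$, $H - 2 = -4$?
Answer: $675$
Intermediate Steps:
$H = -2$ ($H = 2 - 4 = -2$)
$g{\left(C \right)} = 16$
$o = -1$ ($o = -2 + 1 = -1$)
$S{\left(j \right)} = \frac{16 + j}{-4 + j}$ ($S{\left(j \right)} = \frac{16 + j}{j - 4} = \frac{16 + j}{-4 + j}$)
$S{\left(n{\left(-1 \right)} \right)} o - -666 = \frac{16 + 2}{-4 + 2} \left(-1\right) - -666 = \frac{1}{-2} \cdot 18 \left(-1\right) + 666 = \left(- \frac{1}{2}\right) 18 \left(-1\right) + 666 = \left(-9\right) \left(-1\right) + 666 = 9 + 666 = 675$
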